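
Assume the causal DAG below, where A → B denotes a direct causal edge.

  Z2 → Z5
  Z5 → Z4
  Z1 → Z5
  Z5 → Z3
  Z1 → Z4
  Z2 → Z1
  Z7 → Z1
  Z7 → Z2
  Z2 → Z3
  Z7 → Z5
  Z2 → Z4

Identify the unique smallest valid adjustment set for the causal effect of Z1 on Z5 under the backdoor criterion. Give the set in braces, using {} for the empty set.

Variables eligible for adjustment (non-descendants of Z1, excluding Z1 and Z5): {Z2, Z7}.
Backdoor paths from Z1 to Z5:
  P1: Z1 <- Z7 -> Z2 -> Z5
  P2: Z1 <- Z7 -> Z2 -> Z3 <- Z5
  P3: Z1 <- Z7 -> Z2 -> Z4 <- Z5
  P4: Z1 <- Z7 -> Z5
  P5: Z1 <- Z2 <- Z7 -> Z5
  P6: Z1 <- Z2 -> Z5
  P7: Z1 <- Z2 -> Z3 <- Z5
  P8: Z1 <- Z2 -> Z4 <- Z5
The empty set is not sufficient: P1 (Z1 <- Z7 -> Z2 -> Z5) has no collider blocking it and no conditioned non-collider, so it is open.
Try {Z2, Z7}:
  P1: blocked at fork node Z7 ∈ conditioning set.
  P2: blocked at fork node Z7 ∈ conditioning set.
  P3: blocked at fork node Z7 ∈ conditioning set.
  P4: blocked at fork node Z7 ∈ conditioning set.
  P5: blocked at chain node Z2 ∈ conditioning set.
  P6: blocked at fork node Z2 ∈ conditioning set.
  P7: blocked at fork node Z2 ∈ conditioning set.
  P8: blocked at fork node Z2 ∈ conditioning set.
{Z2, Z7} contains no descendant of Z1 and blocks every backdoor path.
Every element of {Z2, Z7} is needed (dropping Z2 leaves P6 open; dropping Z7 leaves P4 open), so no proper subset is valid.
Among all size-2 subsets of the eligible variables, only {Z2, Z7} blocks every backdoor path, so it is the unique smallest valid adjustment set.

{Z2, Z7}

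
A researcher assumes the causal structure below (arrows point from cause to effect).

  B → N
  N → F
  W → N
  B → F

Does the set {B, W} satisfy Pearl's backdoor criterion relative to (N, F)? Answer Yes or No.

Yes

Backdoor paths from N to F (paths whose first edge points into N):
  P1: N <- B -> F
Condition 1 (no descendant of N in the set): holds — descendants of N are {F}; none are in {B, W}.
Condition 2 (every backdoor path blocked by {B, W}):
  P1: blocked at fork node B ∈ conditioning set.
{B, W} satisfies the backdoor criterion.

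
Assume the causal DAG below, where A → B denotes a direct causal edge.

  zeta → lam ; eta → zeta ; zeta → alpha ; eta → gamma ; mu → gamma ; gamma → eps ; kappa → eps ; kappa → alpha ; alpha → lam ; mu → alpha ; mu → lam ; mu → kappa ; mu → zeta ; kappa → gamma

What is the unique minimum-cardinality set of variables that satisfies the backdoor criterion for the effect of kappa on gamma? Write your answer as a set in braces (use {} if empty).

Variables eligible for adjustment (non-descendants of kappa, excluding kappa and gamma): {eta, mu, zeta}.
Backdoor paths from kappa to gamma:
  P1: kappa <- mu -> zeta <- eta -> gamma
  P2: kappa <- mu -> alpha <- zeta <- eta -> gamma
  P3: kappa <- mu -> alpha -> lam <- zeta <- eta -> gamma
  P4: kappa <- mu -> gamma
  P5: kappa <- mu -> lam <- zeta <- eta -> gamma
  P6: kappa <- mu -> lam <- alpha <- zeta <- eta -> gamma
The empty set is not sufficient: P4 (kappa <- mu -> gamma) has no collider blocking it and no conditioned non-collider, so it is open.
Try {mu}:
  P1: blocked at fork node mu ∈ conditioning set.
  P2: blocked at fork node mu ∈ conditioning set.
  P3: blocked at fork node mu ∈ conditioning set.
  P4: blocked at fork node mu ∈ conditioning set.
  P5: blocked at fork node mu ∈ conditioning set.
  P6: blocked at fork node mu ∈ conditioning set.
{mu} contains no descendant of kappa and blocks every backdoor path.
No other singleton works — e.g. {eta} leaves P4 open — so {mu} is the unique smallest valid adjustment set.

{mu}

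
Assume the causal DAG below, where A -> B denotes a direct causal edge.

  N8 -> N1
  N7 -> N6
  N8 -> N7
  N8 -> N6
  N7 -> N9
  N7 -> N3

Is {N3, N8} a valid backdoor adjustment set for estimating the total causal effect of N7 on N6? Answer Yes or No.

Backdoor paths from N7 to N6 (paths whose first edge points into N7):
  P1: N7 <- N8 -> N6
Condition 1 (no descendant of N7 in the set): FAILS — N3 is a descendant of N7.
Condition 2 (every backdoor path blocked by {N3, N8}):
  P1: blocked at fork node N8 ∈ conditioning set.
{N3, N8} does not satisfy the backdoor criterion.

No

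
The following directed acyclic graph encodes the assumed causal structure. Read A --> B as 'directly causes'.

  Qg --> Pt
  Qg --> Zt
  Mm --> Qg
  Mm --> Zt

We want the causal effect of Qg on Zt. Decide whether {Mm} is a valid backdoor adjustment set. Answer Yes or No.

Backdoor paths from Qg to Zt (paths whose first edge points into Qg):
  P1: Qg <- Mm -> Zt
Condition 1 (no descendant of Qg in the set): holds — descendants of Qg are {Pt, Zt}; none are in {Mm}.
Condition 2 (every backdoor path blocked by {Mm}):
  P1: blocked at fork node Mm ∈ conditioning set.
{Mm} satisfies the backdoor criterion.

Yes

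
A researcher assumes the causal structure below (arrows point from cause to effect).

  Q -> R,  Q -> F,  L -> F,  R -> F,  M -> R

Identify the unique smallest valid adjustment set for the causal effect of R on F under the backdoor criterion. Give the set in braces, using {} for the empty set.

{Q}

Variables eligible for adjustment (non-descendants of R, excluding R and F): {L, M, Q}.
Backdoor paths from R to F:
  P1: R <- Q -> F
The empty set is not sufficient: P1 (R <- Q -> F) has no collider blocking it and no conditioned non-collider, so it is open.
Try {Q}:
  P1: blocked at fork node Q ∈ conditioning set.
{Q} contains no descendant of R and blocks every backdoor path.
No other singleton works — e.g. {L} leaves P1 open — so {Q} is the unique smallest valid adjustment set.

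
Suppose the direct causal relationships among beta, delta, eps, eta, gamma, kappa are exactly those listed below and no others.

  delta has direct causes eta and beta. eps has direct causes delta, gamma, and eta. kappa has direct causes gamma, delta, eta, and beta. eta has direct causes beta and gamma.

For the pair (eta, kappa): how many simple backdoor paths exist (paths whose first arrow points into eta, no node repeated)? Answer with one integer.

A backdoor path from eta to kappa is any simple undirected path whose first edge points into eta (i.e. leaves eta via a parent).
Parents of eta: {beta, gamma}.
Enumerating:
  P1: eta <- beta -> delta -> eps <- gamma -> kappa
  P2: eta <- beta -> delta -> kappa
  P3: eta <- beta -> kappa
  P4: eta <- gamma -> eps <- delta <- beta -> kappa
  P5: eta <- gamma -> eps <- delta -> kappa
  P6: eta <- gamma -> kappa
That exhausts the simple backdoor paths. Count: 6.

6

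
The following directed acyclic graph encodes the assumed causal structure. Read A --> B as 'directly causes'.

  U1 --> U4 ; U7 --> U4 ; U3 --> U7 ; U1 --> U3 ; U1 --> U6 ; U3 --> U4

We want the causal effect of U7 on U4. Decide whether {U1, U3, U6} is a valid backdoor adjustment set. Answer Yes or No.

Yes

Backdoor paths from U7 to U4 (paths whose first edge points into U7):
  P1: U7 <- U3 <- U1 -> U4
  P2: U7 <- U3 -> U4
Condition 1 (no descendant of U7 in the set): holds — descendants of U7 are {U4}; none are in {U1, U3, U6}.
Condition 2 (every backdoor path blocked by {U1, U3, U6}):
  P1: blocked at chain node U3 ∈ conditioning set.
  P2: blocked at fork node U3 ∈ conditioning set.
{U1, U3, U6} satisfies the backdoor criterion.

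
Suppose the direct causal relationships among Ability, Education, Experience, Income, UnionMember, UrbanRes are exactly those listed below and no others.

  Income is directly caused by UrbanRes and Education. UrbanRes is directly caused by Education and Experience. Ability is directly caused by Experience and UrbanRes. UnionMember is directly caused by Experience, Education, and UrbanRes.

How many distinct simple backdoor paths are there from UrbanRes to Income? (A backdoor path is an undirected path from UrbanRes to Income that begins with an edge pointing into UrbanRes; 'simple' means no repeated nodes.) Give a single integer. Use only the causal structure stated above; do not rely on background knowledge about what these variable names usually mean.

2

A backdoor path from UrbanRes to Income is any simple undirected path whose first edge points into UrbanRes (i.e. leaves UrbanRes via a parent).
Parents of UrbanRes: {Education, Experience}.
Enumerating:
  P1: UrbanRes <- Experience -> UnionMember <- Education -> Income
  P2: UrbanRes <- Education -> Income
That exhausts the simple backdoor paths. Count: 2.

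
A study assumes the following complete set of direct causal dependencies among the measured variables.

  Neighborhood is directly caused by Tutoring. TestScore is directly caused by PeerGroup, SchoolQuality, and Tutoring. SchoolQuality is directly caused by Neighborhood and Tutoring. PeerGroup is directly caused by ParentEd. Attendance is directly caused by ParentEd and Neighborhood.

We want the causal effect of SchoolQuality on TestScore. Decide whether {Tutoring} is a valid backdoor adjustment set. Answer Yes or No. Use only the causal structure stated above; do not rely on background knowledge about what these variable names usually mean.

Yes

Backdoor paths from SchoolQuality to TestScore (paths whose first edge points into SchoolQuality):
  P1: SchoolQuality <- Tutoring -> Neighborhood -> Attendance <- ParentEd -> PeerGroup -> TestScore
  P2: SchoolQuality <- Tutoring -> TestScore
  P3: SchoolQuality <- Neighborhood <- Tutoring -> TestScore
  P4: SchoolQuality <- Neighborhood -> Attendance <- ParentEd -> PeerGroup -> TestScore
Condition 1 (no descendant of SchoolQuality in the set): holds — descendants of SchoolQuality are {TestScore}; none are in {Tutoring}.
Condition 2 (every backdoor path blocked by {Tutoring}):
  P1: blocked at fork node Tutoring ∈ conditioning set.
  P2: blocked at fork node Tutoring ∈ conditioning set.
  P3: blocked at fork node Tutoring ∈ conditioning set.
  P4: blocked at collider Attendance (neither it nor any descendant is in the conditioning set).
{Tutoring} satisfies the backdoor criterion.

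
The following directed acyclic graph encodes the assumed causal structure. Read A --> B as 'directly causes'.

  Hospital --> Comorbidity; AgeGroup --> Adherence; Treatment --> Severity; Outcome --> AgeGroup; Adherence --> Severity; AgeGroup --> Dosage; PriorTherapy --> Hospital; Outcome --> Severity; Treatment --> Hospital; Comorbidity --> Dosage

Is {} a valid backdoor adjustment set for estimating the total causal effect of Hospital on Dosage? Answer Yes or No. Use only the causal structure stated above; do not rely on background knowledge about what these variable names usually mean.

Backdoor paths from Hospital to Dosage (paths whose first edge points into Hospital):
  P1: Hospital <- Treatment -> Severity <- Outcome -> AgeGroup -> Dosage
  P2: Hospital <- Treatment -> Severity <- Adherence <- AgeGroup -> Dosage
Condition 1 (no descendant of Hospital in the set): holds — descendants of Hospital are {Comorbidity, Dosage}; none are in {}.
Condition 2 (every backdoor path blocked by {}):
  P1: blocked at collider Severity (neither it nor any descendant is in the conditioning set).
  P2: blocked at collider Severity (neither it nor any descendant is in the conditioning set).
{} satisfies the backdoor criterion.

Yes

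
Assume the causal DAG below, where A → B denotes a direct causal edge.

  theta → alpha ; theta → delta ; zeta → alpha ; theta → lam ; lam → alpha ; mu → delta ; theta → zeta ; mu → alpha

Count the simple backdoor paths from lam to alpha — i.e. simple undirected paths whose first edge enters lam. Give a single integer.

A backdoor path from lam to alpha is any simple undirected path whose first edge points into lam (i.e. leaves lam via a parent).
Parents of lam: {theta}.
Enumerating:
  P1: lam <- theta -> zeta -> alpha
  P2: lam <- theta -> delta <- mu -> alpha
  P3: lam <- theta -> alpha
That exhausts the simple backdoor paths. Count: 3.

3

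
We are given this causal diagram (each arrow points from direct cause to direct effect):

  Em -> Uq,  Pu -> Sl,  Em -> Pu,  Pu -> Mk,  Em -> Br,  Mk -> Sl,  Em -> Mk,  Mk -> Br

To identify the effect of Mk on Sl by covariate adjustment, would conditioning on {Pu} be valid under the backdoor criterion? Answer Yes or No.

Backdoor paths from Mk to Sl (paths whose first edge points into Mk):
  P1: Mk <- Em -> Pu -> Sl
  P2: Mk <- Pu -> Sl
Condition 1 (no descendant of Mk in the set): holds — descendants of Mk are {Br, Sl}; none are in {Pu}.
Condition 2 (every backdoor path blocked by {Pu}):
  P1: blocked at chain node Pu ∈ conditioning set.
  P2: blocked at fork node Pu ∈ conditioning set.
{Pu} satisfies the backdoor criterion.

Yes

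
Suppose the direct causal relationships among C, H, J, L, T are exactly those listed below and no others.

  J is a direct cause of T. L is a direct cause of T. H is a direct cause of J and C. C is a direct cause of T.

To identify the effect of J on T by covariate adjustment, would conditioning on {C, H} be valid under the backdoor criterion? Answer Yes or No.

Yes

Backdoor paths from J to T (paths whose first edge points into J):
  P1: J <- H -> C -> T
Condition 1 (no descendant of J in the set): holds — descendants of J are {T}; none are in {C, H}.
Condition 2 (every backdoor path blocked by {C, H}):
  P1: blocked at fork node H ∈ conditioning set.
{C, H} satisfies the backdoor criterion.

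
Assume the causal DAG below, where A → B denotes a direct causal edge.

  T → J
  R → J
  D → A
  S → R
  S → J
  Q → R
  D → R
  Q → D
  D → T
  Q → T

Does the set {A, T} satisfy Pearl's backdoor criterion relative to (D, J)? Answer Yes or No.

No

Backdoor paths from D to J (paths whose first edge points into D):
  P1: D <- Q -> T -> J
  P2: D <- Q -> R <- S -> J
  P3: D <- Q -> R -> J
Condition 1 (no descendant of D in the set): FAILS — A and T are descendants of D.
Condition 2 (every backdoor path blocked by {A, T}):
  P1: blocked at chain node T ∈ conditioning set.
  P2: blocked at collider R (neither it nor any descendant is in the conditioning set).
  P3: open — no interior node is in the conditioning set.
{A, T} does not satisfy the backdoor criterion.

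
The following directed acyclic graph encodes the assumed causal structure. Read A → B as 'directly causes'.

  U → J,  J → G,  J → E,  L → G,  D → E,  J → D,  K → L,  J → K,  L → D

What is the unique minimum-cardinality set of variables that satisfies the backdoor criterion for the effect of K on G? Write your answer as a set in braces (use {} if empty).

{J}

Variables eligible for adjustment (non-descendants of K, excluding K and G): {J, U}.
Backdoor paths from K to G:
  P1: K <- J -> D <- L -> G
  P2: K <- J -> G
  P3: K <- J -> E <- D <- L -> G
The empty set is not sufficient: P2 (K <- J -> G) has no collider blocking it and no conditioned non-collider, so it is open.
Try {J}:
  P1: blocked at fork node J ∈ conditioning set.
  P2: blocked at fork node J ∈ conditioning set.
  P3: blocked at fork node J ∈ conditioning set.
{J} contains no descendant of K and blocks every backdoor path.
No other singleton works — e.g. {U} leaves P2 open — so {J} is the unique smallest valid adjustment set.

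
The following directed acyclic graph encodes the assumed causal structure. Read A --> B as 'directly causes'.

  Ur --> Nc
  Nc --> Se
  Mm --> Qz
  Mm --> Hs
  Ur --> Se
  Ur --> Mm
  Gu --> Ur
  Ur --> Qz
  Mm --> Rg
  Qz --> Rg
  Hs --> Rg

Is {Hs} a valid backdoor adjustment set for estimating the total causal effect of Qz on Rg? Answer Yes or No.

Backdoor paths from Qz to Rg (paths whose first edge points into Qz):
  P1: Qz <- Ur -> Mm -> Hs -> Rg
  P2: Qz <- Ur -> Mm -> Rg
  P3: Qz <- Mm -> Hs -> Rg
  P4: Qz <- Mm -> Rg
Condition 1 (no descendant of Qz in the set): holds — descendants of Qz are {Rg}; none are in {Hs}.
Condition 2 (every backdoor path blocked by {Hs}):
  P1: blocked at chain node Hs ∈ conditioning set.
  P2: open — no interior node is in the conditioning set.
  P3: blocked at chain node Hs ∈ conditioning set.
  P4: open — no interior node is in the conditioning set.
{Hs} does not satisfy the backdoor criterion.

No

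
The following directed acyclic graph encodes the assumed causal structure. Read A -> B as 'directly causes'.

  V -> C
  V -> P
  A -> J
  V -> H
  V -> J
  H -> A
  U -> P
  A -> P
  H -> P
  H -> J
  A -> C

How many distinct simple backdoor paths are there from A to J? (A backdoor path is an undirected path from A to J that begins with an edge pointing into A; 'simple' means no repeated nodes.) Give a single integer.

3

A backdoor path from A to J is any simple undirected path whose first edge points into A (i.e. leaves A via a parent).
Parents of A: {H}.
Enumerating:
  P1: A <- H <- V -> J
  P2: A <- H -> P <- V -> J
  P3: A <- H -> J
That exhausts the simple backdoor paths. Count: 3.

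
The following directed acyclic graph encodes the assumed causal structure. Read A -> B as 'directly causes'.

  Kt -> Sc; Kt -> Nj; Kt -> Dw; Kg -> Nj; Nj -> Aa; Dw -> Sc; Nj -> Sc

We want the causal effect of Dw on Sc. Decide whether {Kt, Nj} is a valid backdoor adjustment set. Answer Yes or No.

Backdoor paths from Dw to Sc (paths whose first edge points into Dw):
  P1: Dw <- Kt -> Nj -> Sc
  P2: Dw <- Kt -> Sc
Condition 1 (no descendant of Dw in the set): holds — descendants of Dw are {Sc}; none are in {Kt, Nj}.
Condition 2 (every backdoor path blocked by {Kt, Nj}):
  P1: blocked at fork node Kt ∈ conditioning set.
  P2: blocked at fork node Kt ∈ conditioning set.
{Kt, Nj} satisfies the backdoor criterion.

Yes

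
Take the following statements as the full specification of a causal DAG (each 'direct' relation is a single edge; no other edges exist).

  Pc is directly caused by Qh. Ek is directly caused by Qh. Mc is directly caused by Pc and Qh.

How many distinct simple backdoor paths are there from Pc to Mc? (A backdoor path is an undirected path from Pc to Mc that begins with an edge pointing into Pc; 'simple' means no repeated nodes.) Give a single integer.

A backdoor path from Pc to Mc is any simple undirected path whose first edge points into Pc (i.e. leaves Pc via a parent).
Parents of Pc: {Qh}.
Enumerating:
  P1: Pc <- Qh -> Mc
That exhausts the simple backdoor paths. Count: 1.

1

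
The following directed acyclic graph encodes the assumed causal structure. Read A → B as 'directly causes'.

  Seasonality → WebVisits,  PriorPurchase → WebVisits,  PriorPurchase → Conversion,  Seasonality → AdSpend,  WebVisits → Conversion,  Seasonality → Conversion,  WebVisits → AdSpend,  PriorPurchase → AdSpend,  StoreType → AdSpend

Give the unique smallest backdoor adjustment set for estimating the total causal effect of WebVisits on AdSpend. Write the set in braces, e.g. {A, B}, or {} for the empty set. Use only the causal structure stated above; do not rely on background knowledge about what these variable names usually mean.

{PriorPurchase, Seasonality}

Variables eligible for adjustment (non-descendants of WebVisits, excluding WebVisits and AdSpend): {PriorPurchase, Seasonality, StoreType}.
Backdoor paths from WebVisits to AdSpend:
  P1: WebVisits <- PriorPurchase -> Conversion <- Seasonality -> AdSpend
  P2: WebVisits <- PriorPurchase -> AdSpend
  P3: WebVisits <- Seasonality -> Conversion <- PriorPurchase -> AdSpend
  P4: WebVisits <- Seasonality -> AdSpend
The empty set is not sufficient: P2 (WebVisits <- PriorPurchase -> AdSpend) has no collider blocking it and no conditioned non-collider, so it is open.
Try {PriorPurchase, Seasonality}:
  P1: blocked at fork node PriorPurchase ∈ conditioning set.
  P2: blocked at fork node PriorPurchase ∈ conditioning set.
  P3: blocked at fork node Seasonality ∈ conditioning set.
  P4: blocked at fork node Seasonality ∈ conditioning set.
{PriorPurchase, Seasonality} contains no descendant of WebVisits and blocks every backdoor path.
Every element of {PriorPurchase, Seasonality} is needed (dropping PriorPurchase leaves P2 open; dropping Seasonality leaves P4 open), so no proper subset is valid.
Among all size-2 subsets of the eligible variables, only {PriorPurchase, Seasonality} blocks every backdoor path, so it is the unique smallest valid adjustment set.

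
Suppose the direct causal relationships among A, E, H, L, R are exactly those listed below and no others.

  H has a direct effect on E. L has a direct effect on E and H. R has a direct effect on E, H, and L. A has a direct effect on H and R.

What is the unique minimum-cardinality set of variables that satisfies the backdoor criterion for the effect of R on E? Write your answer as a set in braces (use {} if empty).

Variables eligible for adjustment (non-descendants of R, excluding R and E): {A}.
Backdoor paths from R to E:
  P1: R <- A -> H <- L -> E
  P2: R <- A -> H -> E
The empty set is not sufficient: P2 (R <- A -> H -> E) has no collider blocking it and no conditioned non-collider, so it is open.
Try {A}:
  P1: blocked at fork node A ∈ conditioning set.
  P2: blocked at fork node A ∈ conditioning set.
{A} contains no descendant of R and blocks every backdoor path.
{A} is the unique smallest valid adjustment set.

{A}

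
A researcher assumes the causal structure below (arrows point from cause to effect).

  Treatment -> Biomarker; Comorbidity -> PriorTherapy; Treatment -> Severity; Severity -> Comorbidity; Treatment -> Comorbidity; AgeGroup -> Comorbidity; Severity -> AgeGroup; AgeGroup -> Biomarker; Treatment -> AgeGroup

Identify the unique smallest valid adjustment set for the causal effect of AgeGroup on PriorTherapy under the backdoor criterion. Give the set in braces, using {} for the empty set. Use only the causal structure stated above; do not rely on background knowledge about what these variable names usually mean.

Variables eligible for adjustment (non-descendants of AgeGroup, excluding AgeGroup and PriorTherapy): {Severity, Treatment}.
Backdoor paths from AgeGroup to PriorTherapy:
  P1: AgeGroup <- Treatment -> Severity -> Comorbidity -> PriorTherapy
  P2: AgeGroup <- Treatment -> Comorbidity -> PriorTherapy
  P3: AgeGroup <- Severity <- Treatment -> Comorbidity -> PriorTherapy
  P4: AgeGroup <- Severity -> Comorbidity -> PriorTherapy
The empty set is not sufficient: P1 (AgeGroup <- Treatment -> Severity -> Comorbidity -> PriorTherapy) has no collider blocking it and no conditioned non-collider, so it is open.
Try {Severity, Treatment}:
  P1: blocked at fork node Treatment ∈ conditioning set.
  P2: blocked at fork node Treatment ∈ conditioning set.
  P3: blocked at chain node Severity ∈ conditioning set.
  P4: blocked at fork node Severity ∈ conditioning set.
{Severity, Treatment} contains no descendant of AgeGroup and blocks every backdoor path.
Every element of {Severity, Treatment} is needed (dropping Severity leaves P4 open; dropping Treatment leaves P2 open), so no proper subset is valid.
Among all size-2 subsets of the eligible variables, only {Severity, Treatment} blocks every backdoor path, so it is the unique smallest valid adjustment set.

{Severity, Treatment}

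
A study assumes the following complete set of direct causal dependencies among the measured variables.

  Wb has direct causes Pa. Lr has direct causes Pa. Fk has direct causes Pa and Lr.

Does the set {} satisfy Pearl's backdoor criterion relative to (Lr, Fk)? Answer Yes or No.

No

Backdoor paths from Lr to Fk (paths whose first edge points into Lr):
  P1: Lr <- Pa -> Fk
Condition 1 (no descendant of Lr in the set): holds — descendants of Lr are {Fk}; none are in {}.
Condition 2 (every backdoor path blocked by {}):
  P1: open — no interior node is in the conditioning set.
{} does not satisfy the backdoor criterion.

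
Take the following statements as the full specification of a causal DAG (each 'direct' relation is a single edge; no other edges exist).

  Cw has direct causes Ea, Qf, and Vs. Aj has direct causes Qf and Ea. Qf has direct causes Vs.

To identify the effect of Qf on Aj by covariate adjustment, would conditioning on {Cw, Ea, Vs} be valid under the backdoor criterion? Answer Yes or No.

Backdoor paths from Qf to Aj (paths whose first edge points into Qf):
  P1: Qf <- Vs -> Cw <- Ea -> Aj
Condition 1 (no descendant of Qf in the set): FAILS — Cw is a descendant of Qf.
Condition 2 (every backdoor path blocked by {Cw, Ea, Vs}):
  P1: blocked at fork node Vs ∈ conditioning set.
{Cw, Ea, Vs} does not satisfy the backdoor criterion.

No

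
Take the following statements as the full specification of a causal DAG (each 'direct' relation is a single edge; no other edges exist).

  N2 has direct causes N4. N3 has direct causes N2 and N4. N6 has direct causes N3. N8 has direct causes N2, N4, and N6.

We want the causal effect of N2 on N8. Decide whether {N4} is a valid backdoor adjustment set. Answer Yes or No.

Yes

Backdoor paths from N2 to N8 (paths whose first edge points into N2):
  P1: N2 <- N4 -> N3 -> N6 -> N8
  P2: N2 <- N4 -> N8
Condition 1 (no descendant of N2 in the set): holds — descendants of N2 are {N3, N6, N8}; none are in {N4}.
Condition 2 (every backdoor path blocked by {N4}):
  P1: blocked at fork node N4 ∈ conditioning set.
  P2: blocked at fork node N4 ∈ conditioning set.
{N4} satisfies the backdoor criterion.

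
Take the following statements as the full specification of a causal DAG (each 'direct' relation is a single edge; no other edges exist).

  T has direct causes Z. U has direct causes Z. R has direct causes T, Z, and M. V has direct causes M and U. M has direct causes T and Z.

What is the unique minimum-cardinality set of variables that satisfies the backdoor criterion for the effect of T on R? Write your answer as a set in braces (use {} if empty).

{Z}

Variables eligible for adjustment (non-descendants of T, excluding T and R): {U, Z}.
Backdoor paths from T to R:
  P1: T <- Z -> M -> R
  P2: T <- Z -> U -> V <- M -> R
  P3: T <- Z -> R
The empty set is not sufficient: P1 (T <- Z -> M -> R) has no collider blocking it and no conditioned non-collider, so it is open.
Try {Z}:
  P1: blocked at fork node Z ∈ conditioning set.
  P2: blocked at fork node Z ∈ conditioning set.
  P3: blocked at fork node Z ∈ conditioning set.
{Z} contains no descendant of T and blocks every backdoor path.
No other singleton works — e.g. {U} leaves P1 open — so {Z} is the unique smallest valid adjustment set.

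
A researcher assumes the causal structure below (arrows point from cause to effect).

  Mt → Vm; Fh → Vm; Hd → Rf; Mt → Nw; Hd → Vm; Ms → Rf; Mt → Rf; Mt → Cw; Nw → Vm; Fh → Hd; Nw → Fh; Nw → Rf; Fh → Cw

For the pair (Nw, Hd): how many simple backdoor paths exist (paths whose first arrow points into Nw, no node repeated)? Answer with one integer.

5

A backdoor path from Nw to Hd is any simple undirected path whose first edge points into Nw (i.e. leaves Nw via a parent).
Parents of Nw: {Mt}.
Enumerating:
  P1: Nw <- Mt -> Cw <- Fh -> Hd
  P2: Nw <- Mt -> Cw <- Fh -> Vm <- Hd
  P3: Nw <- Mt -> Rf <- Hd
  P4: Nw <- Mt -> Vm <- Fh -> Hd
  P5: Nw <- Mt -> Vm <- Hd
That exhausts the simple backdoor paths. Count: 5.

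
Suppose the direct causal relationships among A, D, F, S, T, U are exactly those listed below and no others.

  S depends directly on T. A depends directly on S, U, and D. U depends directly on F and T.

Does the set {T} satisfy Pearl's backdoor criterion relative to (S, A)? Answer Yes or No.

Yes

Backdoor paths from S to A (paths whose first edge points into S):
  P1: S <- T -> U -> A
Condition 1 (no descendant of S in the set): holds — descendants of S are {A}; none are in {T}.
Condition 2 (every backdoor path blocked by {T}):
  P1: blocked at fork node T ∈ conditioning set.
{T} satisfies the backdoor criterion.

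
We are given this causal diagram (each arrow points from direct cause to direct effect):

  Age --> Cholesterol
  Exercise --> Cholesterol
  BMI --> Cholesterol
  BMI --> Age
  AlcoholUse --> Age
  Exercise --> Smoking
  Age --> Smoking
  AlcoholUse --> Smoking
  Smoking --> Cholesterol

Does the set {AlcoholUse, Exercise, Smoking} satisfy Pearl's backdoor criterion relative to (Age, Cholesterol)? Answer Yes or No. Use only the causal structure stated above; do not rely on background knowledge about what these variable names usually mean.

No

Backdoor paths from Age to Cholesterol (paths whose first edge points into Age):
  P1: Age <- AlcoholUse -> Smoking <- Exercise -> Cholesterol
  P2: Age <- AlcoholUse -> Smoking -> Cholesterol
  P3: Age <- BMI -> Cholesterol
Condition 1 (no descendant of Age in the set): FAILS — Smoking is a descendant of Age.
Condition 2 (every backdoor path blocked by {AlcoholUse, Exercise, Smoking}):
  P1: blocked at fork node AlcoholUse ∈ conditioning set.
  P2: blocked at fork node AlcoholUse ∈ conditioning set.
  P3: open — no interior node is in the conditioning set.
{AlcoholUse, Exercise, Smoking} does not satisfy the backdoor criterion.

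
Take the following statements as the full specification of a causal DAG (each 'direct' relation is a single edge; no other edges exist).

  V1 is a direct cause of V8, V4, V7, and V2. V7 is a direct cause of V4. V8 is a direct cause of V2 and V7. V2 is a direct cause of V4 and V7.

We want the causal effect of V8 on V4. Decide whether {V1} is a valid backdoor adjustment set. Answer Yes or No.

Backdoor paths from V8 to V4 (paths whose first edge points into V8):
  P1: V8 <- V1 -> V2 -> V7 -> V4
  P2: V8 <- V1 -> V2 -> V4
  P3: V8 <- V1 -> V7 <- V2 -> V4
  P4: V8 <- V1 -> V7 -> V4
  P5: V8 <- V1 -> V4
Condition 1 (no descendant of V8 in the set): holds — descendants of V8 are {V2, V4, V7}; none are in {V1}.
Condition 2 (every backdoor path blocked by {V1}):
  P1: blocked at fork node V1 ∈ conditioning set.
  P2: blocked at fork node V1 ∈ conditioning set.
  P3: blocked at fork node V1 ∈ conditioning set.
  P4: blocked at fork node V1 ∈ conditioning set.
  P5: blocked at fork node V1 ∈ conditioning set.
{V1} satisfies the backdoor criterion.

Yes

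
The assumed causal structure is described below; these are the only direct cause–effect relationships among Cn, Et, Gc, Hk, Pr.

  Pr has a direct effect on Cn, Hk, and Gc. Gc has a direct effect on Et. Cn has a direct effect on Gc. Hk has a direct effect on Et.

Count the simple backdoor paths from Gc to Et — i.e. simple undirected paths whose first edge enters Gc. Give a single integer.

2

A backdoor path from Gc to Et is any simple undirected path whose first edge points into Gc (i.e. leaves Gc via a parent).
Parents of Gc: {Cn, Pr}.
Enumerating:
  P1: Gc <- Pr -> Hk -> Et
  P2: Gc <- Cn <- Pr -> Hk -> Et
That exhausts the simple backdoor paths. Count: 2.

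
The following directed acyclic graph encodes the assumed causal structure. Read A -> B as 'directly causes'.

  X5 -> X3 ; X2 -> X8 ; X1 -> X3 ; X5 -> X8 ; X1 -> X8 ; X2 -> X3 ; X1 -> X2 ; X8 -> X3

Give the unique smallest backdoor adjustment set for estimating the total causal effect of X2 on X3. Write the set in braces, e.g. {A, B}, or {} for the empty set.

{X1}

Variables eligible for adjustment (non-descendants of X2, excluding X2 and X3): {X1, X5}.
Backdoor paths from X2 to X3:
  P1: X2 <- X1 -> X8 <- X5 -> X3
  P2: X2 <- X1 -> X8 -> X3
  P3: X2 <- X1 -> X3
The empty set is not sufficient: P2 (X2 <- X1 -> X8 -> X3) has no collider blocking it and no conditioned non-collider, so it is open.
Try {X1}:
  P1: blocked at fork node X1 ∈ conditioning set.
  P2: blocked at fork node X1 ∈ conditioning set.
  P3: blocked at fork node X1 ∈ conditioning set.
{X1} contains no descendant of X2 and blocks every backdoor path.
No other singleton works — e.g. {X5} leaves P2 open — so {X1} is the unique smallest valid adjustment set.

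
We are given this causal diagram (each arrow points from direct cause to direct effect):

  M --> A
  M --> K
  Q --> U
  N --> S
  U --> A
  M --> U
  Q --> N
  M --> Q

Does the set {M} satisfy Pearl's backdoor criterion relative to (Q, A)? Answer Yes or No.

Yes

Backdoor paths from Q to A (paths whose first edge points into Q):
  P1: Q <- M -> U -> A
  P2: Q <- M -> A
Condition 1 (no descendant of Q in the set): holds — descendants of Q are {A, N, S, U}; none are in {M}.
Condition 2 (every backdoor path blocked by {M}):
  P1: blocked at fork node M ∈ conditioning set.
  P2: blocked at fork node M ∈ conditioning set.
{M} satisfies the backdoor criterion.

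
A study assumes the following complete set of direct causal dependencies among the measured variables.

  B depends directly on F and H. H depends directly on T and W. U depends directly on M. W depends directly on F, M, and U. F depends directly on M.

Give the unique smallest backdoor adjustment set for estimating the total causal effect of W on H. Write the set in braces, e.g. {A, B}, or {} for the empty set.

Variables eligible for adjustment (non-descendants of W, excluding W and H): {F, M, T, U}.
Backdoor paths from W to H:
  P1: W <- M -> F -> B <- H
  P2: W <- F -> B <- H
  P3: W <- U <- M -> F -> B <- H
Each backdoor path contains an unconditioned collider, so every path is already blocked with the empty conditioning set:
  P1: blocked at collider B (neither it nor any descendant is in the conditioning set).
  P2: blocked at collider B (neither it nor any descendant is in the conditioning set).
  P3: blocked at collider B (neither it nor any descendant is in the conditioning set).
The empty set is therefore the unique smallest valid set.

{}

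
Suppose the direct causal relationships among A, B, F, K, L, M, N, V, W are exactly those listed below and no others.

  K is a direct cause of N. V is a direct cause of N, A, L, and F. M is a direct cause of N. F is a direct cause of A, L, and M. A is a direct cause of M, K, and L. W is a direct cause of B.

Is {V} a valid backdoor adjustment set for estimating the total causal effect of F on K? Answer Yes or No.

Yes

Backdoor paths from F to K (paths whose first edge points into F):
  P1: F <- V -> A -> K
  P2: F <- V -> A -> M -> N <- K
  P3: F <- V -> L <- A -> K
  P4: F <- V -> L <- A -> M -> N <- K
  P5: F <- V -> N <- K
  P6: F <- V -> N <- M <- A -> K
Condition 1 (no descendant of F in the set): holds — descendants of F are {A, K, L, M, N}; none are in {V}.
Condition 2 (every backdoor path blocked by {V}):
  P1: blocked at fork node V ∈ conditioning set.
  P2: blocked at fork node V ∈ conditioning set.
  P3: blocked at fork node V ∈ conditioning set.
  P4: blocked at fork node V ∈ conditioning set.
  P5: blocked at fork node V ∈ conditioning set.
  P6: blocked at fork node V ∈ conditioning set.
{V} satisfies the backdoor criterion.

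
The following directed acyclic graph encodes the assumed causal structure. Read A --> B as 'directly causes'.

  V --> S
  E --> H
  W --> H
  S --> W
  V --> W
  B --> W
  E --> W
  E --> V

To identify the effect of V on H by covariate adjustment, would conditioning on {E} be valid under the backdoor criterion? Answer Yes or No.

Backdoor paths from V to H (paths whose first edge points into V):
  P1: V <- E -> W -> H
  P2: V <- E -> H
Condition 1 (no descendant of V in the set): holds — descendants of V are {H, S, W}; none are in {E}.
Condition 2 (every backdoor path blocked by {E}):
  P1: blocked at fork node E ∈ conditioning set.
  P2: blocked at fork node E ∈ conditioning set.
{E} satisfies the backdoor criterion.

Yes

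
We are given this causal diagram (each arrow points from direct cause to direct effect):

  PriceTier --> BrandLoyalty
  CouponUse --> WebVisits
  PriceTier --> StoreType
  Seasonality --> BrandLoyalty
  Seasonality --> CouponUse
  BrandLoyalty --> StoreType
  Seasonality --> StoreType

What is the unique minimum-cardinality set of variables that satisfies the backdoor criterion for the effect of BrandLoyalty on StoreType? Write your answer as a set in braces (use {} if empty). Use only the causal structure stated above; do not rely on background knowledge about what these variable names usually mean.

Variables eligible for adjustment (non-descendants of BrandLoyalty, excluding BrandLoyalty and StoreType): {CouponUse, PriceTier, Seasonality, WebVisits}.
Backdoor paths from BrandLoyalty to StoreType:
  P1: BrandLoyalty <- PriceTier -> StoreType
  P2: BrandLoyalty <- Seasonality -> StoreType
The empty set is not sufficient: P1 (BrandLoyalty <- PriceTier -> StoreType) has no collider blocking it and no conditioned non-collider, so it is open.
Try {PriceTier, Seasonality}:
  P1: blocked at fork node PriceTier ∈ conditioning set.
  P2: blocked at fork node Seasonality ∈ conditioning set.
{PriceTier, Seasonality} contains no descendant of BrandLoyalty and blocks every backdoor path.
Every element of {PriceTier, Seasonality} is needed (dropping PriceTier leaves P1 open; dropping Seasonality leaves P2 open), so no proper subset is valid.
Among all size-2 subsets of the eligible variables, only {PriceTier, Seasonality} blocks every backdoor path, so it is the unique smallest valid adjustment set.

{PriceTier, Seasonality}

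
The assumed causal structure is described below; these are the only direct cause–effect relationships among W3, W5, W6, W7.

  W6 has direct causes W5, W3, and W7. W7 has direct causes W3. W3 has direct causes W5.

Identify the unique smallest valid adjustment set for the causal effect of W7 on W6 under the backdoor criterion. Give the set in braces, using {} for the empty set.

{W3}

Variables eligible for adjustment (non-descendants of W7, excluding W7 and W6): {W3, W5}.
Backdoor paths from W7 to W6:
  P1: W7 <- W3 <- W5 -> W6
  P2: W7 <- W3 -> W6
The empty set is not sufficient: P1 (W7 <- W3 <- W5 -> W6) has no collider blocking it and no conditioned non-collider, so it is open.
Try {W3}:
  P1: blocked at chain node W3 ∈ conditioning set.
  P2: blocked at fork node W3 ∈ conditioning set.
{W3} contains no descendant of W7 and blocks every backdoor path.
No other singleton works — e.g. {W5} leaves P2 open — so {W3} is the unique smallest valid adjustment set.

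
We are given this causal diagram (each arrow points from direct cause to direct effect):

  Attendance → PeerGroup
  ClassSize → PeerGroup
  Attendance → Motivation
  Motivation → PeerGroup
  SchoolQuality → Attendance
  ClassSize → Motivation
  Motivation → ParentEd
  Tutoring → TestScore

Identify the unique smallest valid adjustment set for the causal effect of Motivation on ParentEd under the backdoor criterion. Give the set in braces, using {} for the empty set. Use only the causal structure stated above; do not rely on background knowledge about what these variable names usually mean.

{}

Variables eligible for adjustment (non-descendants of Motivation, excluding Motivation and ParentEd): {Attendance, ClassSize, SchoolQuality, TestScore, Tutoring}.
Backdoor paths from Motivation to ParentEd:
  (none)
With no backdoor paths the empty set already satisfies the criterion, and it is trivially minimal.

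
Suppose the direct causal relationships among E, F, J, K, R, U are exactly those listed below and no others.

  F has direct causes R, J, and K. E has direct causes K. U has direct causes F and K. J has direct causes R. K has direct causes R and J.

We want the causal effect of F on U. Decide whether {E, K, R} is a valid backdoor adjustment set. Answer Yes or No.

Yes

Backdoor paths from F to U (paths whose first edge points into F):
  P1: F <- R -> J -> K -> U
  P2: F <- R -> K -> U
  P3: F <- J <- R -> K -> U
  P4: F <- J -> K -> U
  P5: F <- K -> U
Condition 1 (no descendant of F in the set): holds — descendants of F are {U}; none are in {E, K, R}.
Condition 2 (every backdoor path blocked by {E, K, R}):
  P1: blocked at fork node R ∈ conditioning set.
  P2: blocked at fork node R ∈ conditioning set.
  P3: blocked at fork node R ∈ conditioning set.
  P4: blocked at chain node K ∈ conditioning set.
  P5: blocked at fork node K ∈ conditioning set.
{E, K, R} satisfies the backdoor criterion.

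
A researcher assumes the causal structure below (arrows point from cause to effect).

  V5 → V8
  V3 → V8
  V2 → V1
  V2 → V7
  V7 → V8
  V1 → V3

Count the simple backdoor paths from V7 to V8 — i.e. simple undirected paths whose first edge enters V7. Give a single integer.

A backdoor path from V7 to V8 is any simple undirected path whose first edge points into V7 (i.e. leaves V7 via a parent).
Parents of V7: {V2}.
Enumerating:
  P1: V7 <- V2 -> V1 -> V3 -> V8
That exhausts the simple backdoor paths. Count: 1.

1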